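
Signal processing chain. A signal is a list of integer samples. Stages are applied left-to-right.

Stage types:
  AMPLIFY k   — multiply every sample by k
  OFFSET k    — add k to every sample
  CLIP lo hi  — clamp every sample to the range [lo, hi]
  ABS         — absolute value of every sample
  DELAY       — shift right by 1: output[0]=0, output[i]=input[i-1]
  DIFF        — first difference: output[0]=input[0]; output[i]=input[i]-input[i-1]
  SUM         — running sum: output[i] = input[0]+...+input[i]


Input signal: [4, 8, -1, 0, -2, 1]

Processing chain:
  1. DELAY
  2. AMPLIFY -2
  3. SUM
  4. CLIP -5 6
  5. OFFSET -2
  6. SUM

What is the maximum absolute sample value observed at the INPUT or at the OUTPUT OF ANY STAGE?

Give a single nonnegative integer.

Input: [4, 8, -1, 0, -2, 1] (max |s|=8)
Stage 1 (DELAY): [0, 4, 8, -1, 0, -2] = [0, 4, 8, -1, 0, -2] -> [0, 4, 8, -1, 0, -2] (max |s|=8)
Stage 2 (AMPLIFY -2): 0*-2=0, 4*-2=-8, 8*-2=-16, -1*-2=2, 0*-2=0, -2*-2=4 -> [0, -8, -16, 2, 0, 4] (max |s|=16)
Stage 3 (SUM): sum[0..0]=0, sum[0..1]=-8, sum[0..2]=-24, sum[0..3]=-22, sum[0..4]=-22, sum[0..5]=-18 -> [0, -8, -24, -22, -22, -18] (max |s|=24)
Stage 4 (CLIP -5 6): clip(0,-5,6)=0, clip(-8,-5,6)=-5, clip(-24,-5,6)=-5, clip(-22,-5,6)=-5, clip(-22,-5,6)=-5, clip(-18,-5,6)=-5 -> [0, -5, -5, -5, -5, -5] (max |s|=5)
Stage 5 (OFFSET -2): 0+-2=-2, -5+-2=-7, -5+-2=-7, -5+-2=-7, -5+-2=-7, -5+-2=-7 -> [-2, -7, -7, -7, -7, -7] (max |s|=7)
Stage 6 (SUM): sum[0..0]=-2, sum[0..1]=-9, sum[0..2]=-16, sum[0..3]=-23, sum[0..4]=-30, sum[0..5]=-37 -> [-2, -9, -16, -23, -30, -37] (max |s|=37)
Overall max amplitude: 37

Answer: 37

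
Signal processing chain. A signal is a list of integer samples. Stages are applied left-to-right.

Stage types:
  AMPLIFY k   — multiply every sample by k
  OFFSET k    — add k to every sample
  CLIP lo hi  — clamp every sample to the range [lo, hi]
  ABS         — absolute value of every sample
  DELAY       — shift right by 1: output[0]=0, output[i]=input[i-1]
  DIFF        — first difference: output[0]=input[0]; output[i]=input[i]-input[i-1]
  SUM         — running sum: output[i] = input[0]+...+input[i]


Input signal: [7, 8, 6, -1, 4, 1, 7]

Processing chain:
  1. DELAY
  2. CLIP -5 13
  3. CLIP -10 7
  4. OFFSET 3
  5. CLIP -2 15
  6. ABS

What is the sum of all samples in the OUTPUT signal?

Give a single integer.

Input: [7, 8, 6, -1, 4, 1, 7]
Stage 1 (DELAY): [0, 7, 8, 6, -1, 4, 1] = [0, 7, 8, 6, -1, 4, 1] -> [0, 7, 8, 6, -1, 4, 1]
Stage 2 (CLIP -5 13): clip(0,-5,13)=0, clip(7,-5,13)=7, clip(8,-5,13)=8, clip(6,-5,13)=6, clip(-1,-5,13)=-1, clip(4,-5,13)=4, clip(1,-5,13)=1 -> [0, 7, 8, 6, -1, 4, 1]
Stage 3 (CLIP -10 7): clip(0,-10,7)=0, clip(7,-10,7)=7, clip(8,-10,7)=7, clip(6,-10,7)=6, clip(-1,-10,7)=-1, clip(4,-10,7)=4, clip(1,-10,7)=1 -> [0, 7, 7, 6, -1, 4, 1]
Stage 4 (OFFSET 3): 0+3=3, 7+3=10, 7+3=10, 6+3=9, -1+3=2, 4+3=7, 1+3=4 -> [3, 10, 10, 9, 2, 7, 4]
Stage 5 (CLIP -2 15): clip(3,-2,15)=3, clip(10,-2,15)=10, clip(10,-2,15)=10, clip(9,-2,15)=9, clip(2,-2,15)=2, clip(7,-2,15)=7, clip(4,-2,15)=4 -> [3, 10, 10, 9, 2, 7, 4]
Stage 6 (ABS): |3|=3, |10|=10, |10|=10, |9|=9, |2|=2, |7|=7, |4|=4 -> [3, 10, 10, 9, 2, 7, 4]
Output sum: 45

Answer: 45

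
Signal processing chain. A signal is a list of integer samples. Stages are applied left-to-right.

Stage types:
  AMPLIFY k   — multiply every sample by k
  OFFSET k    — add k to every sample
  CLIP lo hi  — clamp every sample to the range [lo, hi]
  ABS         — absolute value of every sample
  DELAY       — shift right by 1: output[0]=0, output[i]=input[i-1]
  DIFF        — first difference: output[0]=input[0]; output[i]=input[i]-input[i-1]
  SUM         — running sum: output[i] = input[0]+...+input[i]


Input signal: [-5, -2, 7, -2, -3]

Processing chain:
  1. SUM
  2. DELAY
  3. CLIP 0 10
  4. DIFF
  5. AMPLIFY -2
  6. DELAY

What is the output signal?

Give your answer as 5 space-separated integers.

Answer: 0 0 0 0 0

Derivation:
Input: [-5, -2, 7, -2, -3]
Stage 1 (SUM): sum[0..0]=-5, sum[0..1]=-7, sum[0..2]=0, sum[0..3]=-2, sum[0..4]=-5 -> [-5, -7, 0, -2, -5]
Stage 2 (DELAY): [0, -5, -7, 0, -2] = [0, -5, -7, 0, -2] -> [0, -5, -7, 0, -2]
Stage 3 (CLIP 0 10): clip(0,0,10)=0, clip(-5,0,10)=0, clip(-7,0,10)=0, clip(0,0,10)=0, clip(-2,0,10)=0 -> [0, 0, 0, 0, 0]
Stage 4 (DIFF): s[0]=0, 0-0=0, 0-0=0, 0-0=0, 0-0=0 -> [0, 0, 0, 0, 0]
Stage 5 (AMPLIFY -2): 0*-2=0, 0*-2=0, 0*-2=0, 0*-2=0, 0*-2=0 -> [0, 0, 0, 0, 0]
Stage 6 (DELAY): [0, 0, 0, 0, 0] = [0, 0, 0, 0, 0] -> [0, 0, 0, 0, 0]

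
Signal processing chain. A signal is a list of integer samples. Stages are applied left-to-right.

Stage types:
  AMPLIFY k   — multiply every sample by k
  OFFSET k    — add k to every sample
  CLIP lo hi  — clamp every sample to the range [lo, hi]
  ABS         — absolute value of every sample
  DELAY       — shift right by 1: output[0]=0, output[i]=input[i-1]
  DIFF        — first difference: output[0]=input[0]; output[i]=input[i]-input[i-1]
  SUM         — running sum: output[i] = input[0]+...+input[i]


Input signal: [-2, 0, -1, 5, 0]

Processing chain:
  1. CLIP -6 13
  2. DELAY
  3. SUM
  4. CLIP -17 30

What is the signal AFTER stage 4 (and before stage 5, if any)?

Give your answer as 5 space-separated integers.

Answer: 0 -2 -2 -3 2

Derivation:
Input: [-2, 0, -1, 5, 0]
Stage 1 (CLIP -6 13): clip(-2,-6,13)=-2, clip(0,-6,13)=0, clip(-1,-6,13)=-1, clip(5,-6,13)=5, clip(0,-6,13)=0 -> [-2, 0, -1, 5, 0]
Stage 2 (DELAY): [0, -2, 0, -1, 5] = [0, -2, 0, -1, 5] -> [0, -2, 0, -1, 5]
Stage 3 (SUM): sum[0..0]=0, sum[0..1]=-2, sum[0..2]=-2, sum[0..3]=-3, sum[0..4]=2 -> [0, -2, -2, -3, 2]
Stage 4 (CLIP -17 30): clip(0,-17,30)=0, clip(-2,-17,30)=-2, clip(-2,-17,30)=-2, clip(-3,-17,30)=-3, clip(2,-17,30)=2 -> [0, -2, -2, -3, 2]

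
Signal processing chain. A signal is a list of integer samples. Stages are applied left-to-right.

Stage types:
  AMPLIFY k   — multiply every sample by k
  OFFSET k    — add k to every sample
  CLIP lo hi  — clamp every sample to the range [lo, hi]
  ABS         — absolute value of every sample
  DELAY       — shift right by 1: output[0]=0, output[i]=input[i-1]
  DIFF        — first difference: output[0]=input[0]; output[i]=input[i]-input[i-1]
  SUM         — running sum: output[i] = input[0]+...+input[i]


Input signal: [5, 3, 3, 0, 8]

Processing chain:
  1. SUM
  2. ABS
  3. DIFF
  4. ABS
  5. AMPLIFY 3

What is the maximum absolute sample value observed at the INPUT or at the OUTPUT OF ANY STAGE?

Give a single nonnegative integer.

Input: [5, 3, 3, 0, 8] (max |s|=8)
Stage 1 (SUM): sum[0..0]=5, sum[0..1]=8, sum[0..2]=11, sum[0..3]=11, sum[0..4]=19 -> [5, 8, 11, 11, 19] (max |s|=19)
Stage 2 (ABS): |5|=5, |8|=8, |11|=11, |11|=11, |19|=19 -> [5, 8, 11, 11, 19] (max |s|=19)
Stage 3 (DIFF): s[0]=5, 8-5=3, 11-8=3, 11-11=0, 19-11=8 -> [5, 3, 3, 0, 8] (max |s|=8)
Stage 4 (ABS): |5|=5, |3|=3, |3|=3, |0|=0, |8|=8 -> [5, 3, 3, 0, 8] (max |s|=8)
Stage 5 (AMPLIFY 3): 5*3=15, 3*3=9, 3*3=9, 0*3=0, 8*3=24 -> [15, 9, 9, 0, 24] (max |s|=24)
Overall max amplitude: 24

Answer: 24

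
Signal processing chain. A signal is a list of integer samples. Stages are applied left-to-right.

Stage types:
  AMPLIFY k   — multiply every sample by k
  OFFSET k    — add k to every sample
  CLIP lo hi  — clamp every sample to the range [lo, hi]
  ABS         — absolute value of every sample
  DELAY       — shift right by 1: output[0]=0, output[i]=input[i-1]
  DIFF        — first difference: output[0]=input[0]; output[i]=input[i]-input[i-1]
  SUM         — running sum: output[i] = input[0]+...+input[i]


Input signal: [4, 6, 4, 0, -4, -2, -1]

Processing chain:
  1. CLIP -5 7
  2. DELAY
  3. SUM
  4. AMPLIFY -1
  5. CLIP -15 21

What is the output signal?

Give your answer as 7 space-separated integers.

Answer: 0 -4 -10 -14 -14 -10 -8

Derivation:
Input: [4, 6, 4, 0, -4, -2, -1]
Stage 1 (CLIP -5 7): clip(4,-5,7)=4, clip(6,-5,7)=6, clip(4,-5,7)=4, clip(0,-5,7)=0, clip(-4,-5,7)=-4, clip(-2,-5,7)=-2, clip(-1,-5,7)=-1 -> [4, 6, 4, 0, -4, -2, -1]
Stage 2 (DELAY): [0, 4, 6, 4, 0, -4, -2] = [0, 4, 6, 4, 0, -4, -2] -> [0, 4, 6, 4, 0, -4, -2]
Stage 3 (SUM): sum[0..0]=0, sum[0..1]=4, sum[0..2]=10, sum[0..3]=14, sum[0..4]=14, sum[0..5]=10, sum[0..6]=8 -> [0, 4, 10, 14, 14, 10, 8]
Stage 4 (AMPLIFY -1): 0*-1=0, 4*-1=-4, 10*-1=-10, 14*-1=-14, 14*-1=-14, 10*-1=-10, 8*-1=-8 -> [0, -4, -10, -14, -14, -10, -8]
Stage 5 (CLIP -15 21): clip(0,-15,21)=0, clip(-4,-15,21)=-4, clip(-10,-15,21)=-10, clip(-14,-15,21)=-14, clip(-14,-15,21)=-14, clip(-10,-15,21)=-10, clip(-8,-15,21)=-8 -> [0, -4, -10, -14, -14, -10, -8]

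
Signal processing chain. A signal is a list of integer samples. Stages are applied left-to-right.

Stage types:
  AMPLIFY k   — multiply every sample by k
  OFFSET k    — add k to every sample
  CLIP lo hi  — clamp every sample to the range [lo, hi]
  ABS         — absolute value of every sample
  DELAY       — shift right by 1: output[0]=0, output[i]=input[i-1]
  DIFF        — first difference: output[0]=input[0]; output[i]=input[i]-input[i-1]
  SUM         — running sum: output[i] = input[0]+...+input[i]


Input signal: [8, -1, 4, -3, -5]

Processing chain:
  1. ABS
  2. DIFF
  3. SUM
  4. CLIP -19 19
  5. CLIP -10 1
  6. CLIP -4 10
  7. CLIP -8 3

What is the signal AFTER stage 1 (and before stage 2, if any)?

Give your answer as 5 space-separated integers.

Answer: 8 1 4 3 5

Derivation:
Input: [8, -1, 4, -3, -5]
Stage 1 (ABS): |8|=8, |-1|=1, |4|=4, |-3|=3, |-5|=5 -> [8, 1, 4, 3, 5]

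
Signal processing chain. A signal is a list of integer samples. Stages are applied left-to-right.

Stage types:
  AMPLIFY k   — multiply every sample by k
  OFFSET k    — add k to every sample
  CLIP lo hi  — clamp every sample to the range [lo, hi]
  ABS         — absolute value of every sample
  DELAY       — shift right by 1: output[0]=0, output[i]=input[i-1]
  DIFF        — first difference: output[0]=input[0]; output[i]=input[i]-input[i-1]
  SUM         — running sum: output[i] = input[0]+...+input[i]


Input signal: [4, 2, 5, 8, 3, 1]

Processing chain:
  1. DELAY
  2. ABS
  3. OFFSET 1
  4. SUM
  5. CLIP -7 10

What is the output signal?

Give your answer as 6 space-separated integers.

Input: [4, 2, 5, 8, 3, 1]
Stage 1 (DELAY): [0, 4, 2, 5, 8, 3] = [0, 4, 2, 5, 8, 3] -> [0, 4, 2, 5, 8, 3]
Stage 2 (ABS): |0|=0, |4|=4, |2|=2, |5|=5, |8|=8, |3|=3 -> [0, 4, 2, 5, 8, 3]
Stage 3 (OFFSET 1): 0+1=1, 4+1=5, 2+1=3, 5+1=6, 8+1=9, 3+1=4 -> [1, 5, 3, 6, 9, 4]
Stage 4 (SUM): sum[0..0]=1, sum[0..1]=6, sum[0..2]=9, sum[0..3]=15, sum[0..4]=24, sum[0..5]=28 -> [1, 6, 9, 15, 24, 28]
Stage 5 (CLIP -7 10): clip(1,-7,10)=1, clip(6,-7,10)=6, clip(9,-7,10)=9, clip(15,-7,10)=10, clip(24,-7,10)=10, clip(28,-7,10)=10 -> [1, 6, 9, 10, 10, 10]

Answer: 1 6 9 10 10 10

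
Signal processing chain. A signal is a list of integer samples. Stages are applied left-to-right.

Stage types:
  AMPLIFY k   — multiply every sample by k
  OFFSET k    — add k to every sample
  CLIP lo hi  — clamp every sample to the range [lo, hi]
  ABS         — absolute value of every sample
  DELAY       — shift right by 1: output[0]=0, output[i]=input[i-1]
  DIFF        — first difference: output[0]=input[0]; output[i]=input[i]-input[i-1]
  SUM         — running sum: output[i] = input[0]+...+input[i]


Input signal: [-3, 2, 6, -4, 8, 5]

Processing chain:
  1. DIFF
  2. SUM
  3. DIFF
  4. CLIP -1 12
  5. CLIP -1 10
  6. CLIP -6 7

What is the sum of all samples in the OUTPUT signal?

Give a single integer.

Answer: 13

Derivation:
Input: [-3, 2, 6, -4, 8, 5]
Stage 1 (DIFF): s[0]=-3, 2--3=5, 6-2=4, -4-6=-10, 8--4=12, 5-8=-3 -> [-3, 5, 4, -10, 12, -3]
Stage 2 (SUM): sum[0..0]=-3, sum[0..1]=2, sum[0..2]=6, sum[0..3]=-4, sum[0..4]=8, sum[0..5]=5 -> [-3, 2, 6, -4, 8, 5]
Stage 3 (DIFF): s[0]=-3, 2--3=5, 6-2=4, -4-6=-10, 8--4=12, 5-8=-3 -> [-3, 5, 4, -10, 12, -3]
Stage 4 (CLIP -1 12): clip(-3,-1,12)=-1, clip(5,-1,12)=5, clip(4,-1,12)=4, clip(-10,-1,12)=-1, clip(12,-1,12)=12, clip(-3,-1,12)=-1 -> [-1, 5, 4, -1, 12, -1]
Stage 5 (CLIP -1 10): clip(-1,-1,10)=-1, clip(5,-1,10)=5, clip(4,-1,10)=4, clip(-1,-1,10)=-1, clip(12,-1,10)=10, clip(-1,-1,10)=-1 -> [-1, 5, 4, -1, 10, -1]
Stage 6 (CLIP -6 7): clip(-1,-6,7)=-1, clip(5,-6,7)=5, clip(4,-6,7)=4, clip(-1,-6,7)=-1, clip(10,-6,7)=7, clip(-1,-6,7)=-1 -> [-1, 5, 4, -1, 7, -1]
Output sum: 13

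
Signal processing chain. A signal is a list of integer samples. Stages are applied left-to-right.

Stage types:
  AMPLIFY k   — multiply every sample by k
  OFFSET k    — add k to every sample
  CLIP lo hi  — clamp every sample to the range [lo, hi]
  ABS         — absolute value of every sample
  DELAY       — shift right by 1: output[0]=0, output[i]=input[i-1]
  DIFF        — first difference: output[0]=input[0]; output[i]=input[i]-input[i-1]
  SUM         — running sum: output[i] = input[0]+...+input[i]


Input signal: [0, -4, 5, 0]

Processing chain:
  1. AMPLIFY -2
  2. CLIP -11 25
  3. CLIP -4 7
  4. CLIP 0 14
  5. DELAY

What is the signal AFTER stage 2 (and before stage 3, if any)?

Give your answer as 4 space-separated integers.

Input: [0, -4, 5, 0]
Stage 1 (AMPLIFY -2): 0*-2=0, -4*-2=8, 5*-2=-10, 0*-2=0 -> [0, 8, -10, 0]
Stage 2 (CLIP -11 25): clip(0,-11,25)=0, clip(8,-11,25)=8, clip(-10,-11,25)=-10, clip(0,-11,25)=0 -> [0, 8, -10, 0]

Answer: 0 8 -10 0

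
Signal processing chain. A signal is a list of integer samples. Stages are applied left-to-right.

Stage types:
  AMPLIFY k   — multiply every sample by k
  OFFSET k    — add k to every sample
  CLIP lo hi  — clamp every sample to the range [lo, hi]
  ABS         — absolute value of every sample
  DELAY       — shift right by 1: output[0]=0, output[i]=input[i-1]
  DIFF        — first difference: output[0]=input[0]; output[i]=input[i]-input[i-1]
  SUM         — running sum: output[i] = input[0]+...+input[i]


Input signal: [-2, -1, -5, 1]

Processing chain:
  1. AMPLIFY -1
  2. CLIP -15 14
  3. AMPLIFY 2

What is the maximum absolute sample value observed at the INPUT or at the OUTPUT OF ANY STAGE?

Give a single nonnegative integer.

Input: [-2, -1, -5, 1] (max |s|=5)
Stage 1 (AMPLIFY -1): -2*-1=2, -1*-1=1, -5*-1=5, 1*-1=-1 -> [2, 1, 5, -1] (max |s|=5)
Stage 2 (CLIP -15 14): clip(2,-15,14)=2, clip(1,-15,14)=1, clip(5,-15,14)=5, clip(-1,-15,14)=-1 -> [2, 1, 5, -1] (max |s|=5)
Stage 3 (AMPLIFY 2): 2*2=4, 1*2=2, 5*2=10, -1*2=-2 -> [4, 2, 10, -2] (max |s|=10)
Overall max amplitude: 10

Answer: 10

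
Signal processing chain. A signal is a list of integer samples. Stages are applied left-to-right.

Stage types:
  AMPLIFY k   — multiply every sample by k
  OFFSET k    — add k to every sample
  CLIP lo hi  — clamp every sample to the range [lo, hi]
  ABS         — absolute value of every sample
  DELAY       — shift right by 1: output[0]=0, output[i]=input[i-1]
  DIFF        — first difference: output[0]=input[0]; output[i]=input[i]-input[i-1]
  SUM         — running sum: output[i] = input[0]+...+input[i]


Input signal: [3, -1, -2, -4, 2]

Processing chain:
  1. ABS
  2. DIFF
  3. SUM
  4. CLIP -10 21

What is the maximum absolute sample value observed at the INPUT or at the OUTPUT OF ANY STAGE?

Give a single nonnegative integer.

Answer: 4

Derivation:
Input: [3, -1, -2, -4, 2] (max |s|=4)
Stage 1 (ABS): |3|=3, |-1|=1, |-2|=2, |-4|=4, |2|=2 -> [3, 1, 2, 4, 2] (max |s|=4)
Stage 2 (DIFF): s[0]=3, 1-3=-2, 2-1=1, 4-2=2, 2-4=-2 -> [3, -2, 1, 2, -2] (max |s|=3)
Stage 3 (SUM): sum[0..0]=3, sum[0..1]=1, sum[0..2]=2, sum[0..3]=4, sum[0..4]=2 -> [3, 1, 2, 4, 2] (max |s|=4)
Stage 4 (CLIP -10 21): clip(3,-10,21)=3, clip(1,-10,21)=1, clip(2,-10,21)=2, clip(4,-10,21)=4, clip(2,-10,21)=2 -> [3, 1, 2, 4, 2] (max |s|=4)
Overall max amplitude: 4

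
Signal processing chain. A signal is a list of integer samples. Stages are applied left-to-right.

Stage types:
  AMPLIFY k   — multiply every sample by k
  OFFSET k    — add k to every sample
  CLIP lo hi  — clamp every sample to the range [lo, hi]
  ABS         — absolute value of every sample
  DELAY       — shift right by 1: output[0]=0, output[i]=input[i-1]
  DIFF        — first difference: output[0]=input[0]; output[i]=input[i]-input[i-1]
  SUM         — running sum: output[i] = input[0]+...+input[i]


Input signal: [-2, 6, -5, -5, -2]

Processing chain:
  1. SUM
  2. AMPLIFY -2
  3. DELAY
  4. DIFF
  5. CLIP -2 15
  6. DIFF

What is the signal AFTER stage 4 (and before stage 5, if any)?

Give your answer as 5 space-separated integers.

Answer: 0 4 -12 10 10

Derivation:
Input: [-2, 6, -5, -5, -2]
Stage 1 (SUM): sum[0..0]=-2, sum[0..1]=4, sum[0..2]=-1, sum[0..3]=-6, sum[0..4]=-8 -> [-2, 4, -1, -6, -8]
Stage 2 (AMPLIFY -2): -2*-2=4, 4*-2=-8, -1*-2=2, -6*-2=12, -8*-2=16 -> [4, -8, 2, 12, 16]
Stage 3 (DELAY): [0, 4, -8, 2, 12] = [0, 4, -8, 2, 12] -> [0, 4, -8, 2, 12]
Stage 4 (DIFF): s[0]=0, 4-0=4, -8-4=-12, 2--8=10, 12-2=10 -> [0, 4, -12, 10, 10]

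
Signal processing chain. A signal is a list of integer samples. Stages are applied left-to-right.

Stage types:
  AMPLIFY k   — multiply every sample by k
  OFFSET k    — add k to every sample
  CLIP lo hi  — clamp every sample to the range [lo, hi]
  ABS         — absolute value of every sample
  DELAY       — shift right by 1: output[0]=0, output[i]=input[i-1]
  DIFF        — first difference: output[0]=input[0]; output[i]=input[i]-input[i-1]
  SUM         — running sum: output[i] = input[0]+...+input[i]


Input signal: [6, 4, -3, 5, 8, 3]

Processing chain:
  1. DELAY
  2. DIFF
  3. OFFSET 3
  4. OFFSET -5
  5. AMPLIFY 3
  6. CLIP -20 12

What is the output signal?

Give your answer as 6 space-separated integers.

Input: [6, 4, -3, 5, 8, 3]
Stage 1 (DELAY): [0, 6, 4, -3, 5, 8] = [0, 6, 4, -3, 5, 8] -> [0, 6, 4, -3, 5, 8]
Stage 2 (DIFF): s[0]=0, 6-0=6, 4-6=-2, -3-4=-7, 5--3=8, 8-5=3 -> [0, 6, -2, -7, 8, 3]
Stage 3 (OFFSET 3): 0+3=3, 6+3=9, -2+3=1, -7+3=-4, 8+3=11, 3+3=6 -> [3, 9, 1, -4, 11, 6]
Stage 4 (OFFSET -5): 3+-5=-2, 9+-5=4, 1+-5=-4, -4+-5=-9, 11+-5=6, 6+-5=1 -> [-2, 4, -4, -9, 6, 1]
Stage 5 (AMPLIFY 3): -2*3=-6, 4*3=12, -4*3=-12, -9*3=-27, 6*3=18, 1*3=3 -> [-6, 12, -12, -27, 18, 3]
Stage 6 (CLIP -20 12): clip(-6,-20,12)=-6, clip(12,-20,12)=12, clip(-12,-20,12)=-12, clip(-27,-20,12)=-20, clip(18,-20,12)=12, clip(3,-20,12)=3 -> [-6, 12, -12, -20, 12, 3]

Answer: -6 12 -12 -20 12 3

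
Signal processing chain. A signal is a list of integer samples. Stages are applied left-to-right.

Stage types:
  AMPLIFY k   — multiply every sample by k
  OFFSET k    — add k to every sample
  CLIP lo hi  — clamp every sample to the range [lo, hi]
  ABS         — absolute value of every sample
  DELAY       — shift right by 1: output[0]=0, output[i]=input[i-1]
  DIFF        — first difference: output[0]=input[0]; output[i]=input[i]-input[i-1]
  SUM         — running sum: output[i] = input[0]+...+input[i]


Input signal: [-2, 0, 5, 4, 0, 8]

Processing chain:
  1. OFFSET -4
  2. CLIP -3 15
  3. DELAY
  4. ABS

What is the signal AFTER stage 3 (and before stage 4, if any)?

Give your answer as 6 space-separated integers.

Answer: 0 -3 -3 1 0 -3

Derivation:
Input: [-2, 0, 5, 4, 0, 8]
Stage 1 (OFFSET -4): -2+-4=-6, 0+-4=-4, 5+-4=1, 4+-4=0, 0+-4=-4, 8+-4=4 -> [-6, -4, 1, 0, -4, 4]
Stage 2 (CLIP -3 15): clip(-6,-3,15)=-3, clip(-4,-3,15)=-3, clip(1,-3,15)=1, clip(0,-3,15)=0, clip(-4,-3,15)=-3, clip(4,-3,15)=4 -> [-3, -3, 1, 0, -3, 4]
Stage 3 (DELAY): [0, -3, -3, 1, 0, -3] = [0, -3, -3, 1, 0, -3] -> [0, -3, -3, 1, 0, -3]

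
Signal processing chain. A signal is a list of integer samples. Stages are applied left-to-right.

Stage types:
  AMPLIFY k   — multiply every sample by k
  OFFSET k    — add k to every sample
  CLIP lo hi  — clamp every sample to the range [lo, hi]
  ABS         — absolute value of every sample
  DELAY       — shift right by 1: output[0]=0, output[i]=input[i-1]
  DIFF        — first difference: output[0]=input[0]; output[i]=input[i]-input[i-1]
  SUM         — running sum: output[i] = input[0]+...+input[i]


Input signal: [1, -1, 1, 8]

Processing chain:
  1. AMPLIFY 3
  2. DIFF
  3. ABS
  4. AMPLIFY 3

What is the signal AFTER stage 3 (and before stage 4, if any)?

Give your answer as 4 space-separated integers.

Answer: 3 6 6 21

Derivation:
Input: [1, -1, 1, 8]
Stage 1 (AMPLIFY 3): 1*3=3, -1*3=-3, 1*3=3, 8*3=24 -> [3, -3, 3, 24]
Stage 2 (DIFF): s[0]=3, -3-3=-6, 3--3=6, 24-3=21 -> [3, -6, 6, 21]
Stage 3 (ABS): |3|=3, |-6|=6, |6|=6, |21|=21 -> [3, 6, 6, 21]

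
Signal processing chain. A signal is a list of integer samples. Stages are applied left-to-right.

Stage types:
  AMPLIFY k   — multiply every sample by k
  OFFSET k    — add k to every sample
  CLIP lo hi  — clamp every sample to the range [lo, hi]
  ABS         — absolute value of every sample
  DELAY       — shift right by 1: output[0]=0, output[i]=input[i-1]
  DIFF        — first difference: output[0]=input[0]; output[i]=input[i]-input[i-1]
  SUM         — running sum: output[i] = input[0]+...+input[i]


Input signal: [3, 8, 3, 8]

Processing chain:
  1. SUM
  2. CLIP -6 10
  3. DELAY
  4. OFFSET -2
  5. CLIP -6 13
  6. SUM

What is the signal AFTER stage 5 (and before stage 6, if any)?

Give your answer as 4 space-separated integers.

Answer: -2 1 8 8

Derivation:
Input: [3, 8, 3, 8]
Stage 1 (SUM): sum[0..0]=3, sum[0..1]=11, sum[0..2]=14, sum[0..3]=22 -> [3, 11, 14, 22]
Stage 2 (CLIP -6 10): clip(3,-6,10)=3, clip(11,-6,10)=10, clip(14,-6,10)=10, clip(22,-6,10)=10 -> [3, 10, 10, 10]
Stage 3 (DELAY): [0, 3, 10, 10] = [0, 3, 10, 10] -> [0, 3, 10, 10]
Stage 4 (OFFSET -2): 0+-2=-2, 3+-2=1, 10+-2=8, 10+-2=8 -> [-2, 1, 8, 8]
Stage 5 (CLIP -6 13): clip(-2,-6,13)=-2, clip(1,-6,13)=1, clip(8,-6,13)=8, clip(8,-6,13)=8 -> [-2, 1, 8, 8]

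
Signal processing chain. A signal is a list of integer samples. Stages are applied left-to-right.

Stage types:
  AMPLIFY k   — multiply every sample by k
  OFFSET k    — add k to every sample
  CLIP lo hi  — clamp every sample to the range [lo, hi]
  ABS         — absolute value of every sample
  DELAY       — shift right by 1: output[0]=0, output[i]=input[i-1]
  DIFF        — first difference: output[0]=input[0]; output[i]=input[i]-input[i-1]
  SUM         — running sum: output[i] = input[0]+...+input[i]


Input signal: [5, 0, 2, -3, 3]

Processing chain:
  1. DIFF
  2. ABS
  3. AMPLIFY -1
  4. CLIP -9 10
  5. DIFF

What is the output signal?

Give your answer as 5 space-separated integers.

Answer: -5 0 3 -3 -1

Derivation:
Input: [5, 0, 2, -3, 3]
Stage 1 (DIFF): s[0]=5, 0-5=-5, 2-0=2, -3-2=-5, 3--3=6 -> [5, -5, 2, -5, 6]
Stage 2 (ABS): |5|=5, |-5|=5, |2|=2, |-5|=5, |6|=6 -> [5, 5, 2, 5, 6]
Stage 3 (AMPLIFY -1): 5*-1=-5, 5*-1=-5, 2*-1=-2, 5*-1=-5, 6*-1=-6 -> [-5, -5, -2, -5, -6]
Stage 4 (CLIP -9 10): clip(-5,-9,10)=-5, clip(-5,-9,10)=-5, clip(-2,-9,10)=-2, clip(-5,-9,10)=-5, clip(-6,-9,10)=-6 -> [-5, -5, -2, -5, -6]
Stage 5 (DIFF): s[0]=-5, -5--5=0, -2--5=3, -5--2=-3, -6--5=-1 -> [-5, 0, 3, -3, -1]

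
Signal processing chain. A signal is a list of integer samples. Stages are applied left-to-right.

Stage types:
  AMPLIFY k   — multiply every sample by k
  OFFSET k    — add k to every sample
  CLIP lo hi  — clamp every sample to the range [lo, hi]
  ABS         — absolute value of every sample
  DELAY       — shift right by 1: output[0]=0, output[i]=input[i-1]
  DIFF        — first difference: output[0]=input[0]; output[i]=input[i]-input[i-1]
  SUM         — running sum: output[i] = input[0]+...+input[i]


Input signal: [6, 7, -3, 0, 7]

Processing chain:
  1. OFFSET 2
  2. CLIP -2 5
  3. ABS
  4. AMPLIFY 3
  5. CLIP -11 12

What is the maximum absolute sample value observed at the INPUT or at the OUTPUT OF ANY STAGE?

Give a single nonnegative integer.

Input: [6, 7, -3, 0, 7] (max |s|=7)
Stage 1 (OFFSET 2): 6+2=8, 7+2=9, -3+2=-1, 0+2=2, 7+2=9 -> [8, 9, -1, 2, 9] (max |s|=9)
Stage 2 (CLIP -2 5): clip(8,-2,5)=5, clip(9,-2,5)=5, clip(-1,-2,5)=-1, clip(2,-2,5)=2, clip(9,-2,5)=5 -> [5, 5, -1, 2, 5] (max |s|=5)
Stage 3 (ABS): |5|=5, |5|=5, |-1|=1, |2|=2, |5|=5 -> [5, 5, 1, 2, 5] (max |s|=5)
Stage 4 (AMPLIFY 3): 5*3=15, 5*3=15, 1*3=3, 2*3=6, 5*3=15 -> [15, 15, 3, 6, 15] (max |s|=15)
Stage 5 (CLIP -11 12): clip(15,-11,12)=12, clip(15,-11,12)=12, clip(3,-11,12)=3, clip(6,-11,12)=6, clip(15,-11,12)=12 -> [12, 12, 3, 6, 12] (max |s|=12)
Overall max amplitude: 15

Answer: 15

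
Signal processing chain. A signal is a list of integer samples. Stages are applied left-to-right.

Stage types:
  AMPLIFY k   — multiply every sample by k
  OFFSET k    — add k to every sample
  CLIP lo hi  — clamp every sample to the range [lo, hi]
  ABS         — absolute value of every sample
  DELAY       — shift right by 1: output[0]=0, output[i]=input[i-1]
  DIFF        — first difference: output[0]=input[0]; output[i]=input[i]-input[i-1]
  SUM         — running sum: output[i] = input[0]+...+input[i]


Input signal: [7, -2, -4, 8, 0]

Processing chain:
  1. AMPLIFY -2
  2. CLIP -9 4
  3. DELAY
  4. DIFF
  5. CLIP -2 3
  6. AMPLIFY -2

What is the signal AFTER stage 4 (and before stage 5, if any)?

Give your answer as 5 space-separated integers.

Answer: 0 -9 13 0 -13

Derivation:
Input: [7, -2, -4, 8, 0]
Stage 1 (AMPLIFY -2): 7*-2=-14, -2*-2=4, -4*-2=8, 8*-2=-16, 0*-2=0 -> [-14, 4, 8, -16, 0]
Stage 2 (CLIP -9 4): clip(-14,-9,4)=-9, clip(4,-9,4)=4, clip(8,-9,4)=4, clip(-16,-9,4)=-9, clip(0,-9,4)=0 -> [-9, 4, 4, -9, 0]
Stage 3 (DELAY): [0, -9, 4, 4, -9] = [0, -9, 4, 4, -9] -> [0, -9, 4, 4, -9]
Stage 4 (DIFF): s[0]=0, -9-0=-9, 4--9=13, 4-4=0, -9-4=-13 -> [0, -9, 13, 0, -13]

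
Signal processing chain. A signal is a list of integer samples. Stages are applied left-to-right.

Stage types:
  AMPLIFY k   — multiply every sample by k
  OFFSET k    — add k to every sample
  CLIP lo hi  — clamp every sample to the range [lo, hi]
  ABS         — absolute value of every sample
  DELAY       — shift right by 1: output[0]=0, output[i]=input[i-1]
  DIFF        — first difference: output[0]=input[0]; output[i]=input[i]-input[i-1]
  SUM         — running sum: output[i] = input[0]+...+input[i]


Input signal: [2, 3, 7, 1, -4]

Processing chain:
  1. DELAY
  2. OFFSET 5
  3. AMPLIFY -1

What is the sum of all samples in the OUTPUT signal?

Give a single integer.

Answer: -38

Derivation:
Input: [2, 3, 7, 1, -4]
Stage 1 (DELAY): [0, 2, 3, 7, 1] = [0, 2, 3, 7, 1] -> [0, 2, 3, 7, 1]
Stage 2 (OFFSET 5): 0+5=5, 2+5=7, 3+5=8, 7+5=12, 1+5=6 -> [5, 7, 8, 12, 6]
Stage 3 (AMPLIFY -1): 5*-1=-5, 7*-1=-7, 8*-1=-8, 12*-1=-12, 6*-1=-6 -> [-5, -7, -8, -12, -6]
Output sum: -38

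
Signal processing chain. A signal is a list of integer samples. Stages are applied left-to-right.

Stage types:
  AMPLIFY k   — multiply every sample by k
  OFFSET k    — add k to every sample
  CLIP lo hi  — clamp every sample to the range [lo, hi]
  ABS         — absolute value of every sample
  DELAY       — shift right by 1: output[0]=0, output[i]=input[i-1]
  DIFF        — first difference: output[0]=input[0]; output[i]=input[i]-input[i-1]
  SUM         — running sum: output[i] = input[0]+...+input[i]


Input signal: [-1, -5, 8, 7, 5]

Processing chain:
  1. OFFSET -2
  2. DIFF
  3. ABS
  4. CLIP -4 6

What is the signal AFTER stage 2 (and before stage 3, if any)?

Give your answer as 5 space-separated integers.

Answer: -3 -4 13 -1 -2

Derivation:
Input: [-1, -5, 8, 7, 5]
Stage 1 (OFFSET -2): -1+-2=-3, -5+-2=-7, 8+-2=6, 7+-2=5, 5+-2=3 -> [-3, -7, 6, 5, 3]
Stage 2 (DIFF): s[0]=-3, -7--3=-4, 6--7=13, 5-6=-1, 3-5=-2 -> [-3, -4, 13, -1, -2]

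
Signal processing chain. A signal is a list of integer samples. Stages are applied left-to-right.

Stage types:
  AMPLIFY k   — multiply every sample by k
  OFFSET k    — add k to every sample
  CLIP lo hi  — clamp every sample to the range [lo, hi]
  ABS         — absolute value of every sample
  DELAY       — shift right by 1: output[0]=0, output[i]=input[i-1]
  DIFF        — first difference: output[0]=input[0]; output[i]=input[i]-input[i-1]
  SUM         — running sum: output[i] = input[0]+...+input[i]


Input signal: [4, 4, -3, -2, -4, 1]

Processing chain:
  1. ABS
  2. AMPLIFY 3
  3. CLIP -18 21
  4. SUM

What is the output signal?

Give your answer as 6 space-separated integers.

Input: [4, 4, -3, -2, -4, 1]
Stage 1 (ABS): |4|=4, |4|=4, |-3|=3, |-2|=2, |-4|=4, |1|=1 -> [4, 4, 3, 2, 4, 1]
Stage 2 (AMPLIFY 3): 4*3=12, 4*3=12, 3*3=9, 2*3=6, 4*3=12, 1*3=3 -> [12, 12, 9, 6, 12, 3]
Stage 3 (CLIP -18 21): clip(12,-18,21)=12, clip(12,-18,21)=12, clip(9,-18,21)=9, clip(6,-18,21)=6, clip(12,-18,21)=12, clip(3,-18,21)=3 -> [12, 12, 9, 6, 12, 3]
Stage 4 (SUM): sum[0..0]=12, sum[0..1]=24, sum[0..2]=33, sum[0..3]=39, sum[0..4]=51, sum[0..5]=54 -> [12, 24, 33, 39, 51, 54]

Answer: 12 24 33 39 51 54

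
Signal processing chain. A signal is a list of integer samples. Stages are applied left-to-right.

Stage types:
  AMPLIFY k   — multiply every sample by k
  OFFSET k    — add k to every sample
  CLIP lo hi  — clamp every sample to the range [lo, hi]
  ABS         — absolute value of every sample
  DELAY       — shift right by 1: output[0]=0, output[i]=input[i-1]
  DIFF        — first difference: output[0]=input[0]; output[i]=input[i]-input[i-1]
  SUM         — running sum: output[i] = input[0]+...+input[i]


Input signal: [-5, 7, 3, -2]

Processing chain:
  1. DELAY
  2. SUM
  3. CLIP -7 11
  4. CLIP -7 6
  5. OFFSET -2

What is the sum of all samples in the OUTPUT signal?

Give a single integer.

Answer: -6

Derivation:
Input: [-5, 7, 3, -2]
Stage 1 (DELAY): [0, -5, 7, 3] = [0, -5, 7, 3] -> [0, -5, 7, 3]
Stage 2 (SUM): sum[0..0]=0, sum[0..1]=-5, sum[0..2]=2, sum[0..3]=5 -> [0, -5, 2, 5]
Stage 3 (CLIP -7 11): clip(0,-7,11)=0, clip(-5,-7,11)=-5, clip(2,-7,11)=2, clip(5,-7,11)=5 -> [0, -5, 2, 5]
Stage 4 (CLIP -7 6): clip(0,-7,6)=0, clip(-5,-7,6)=-5, clip(2,-7,6)=2, clip(5,-7,6)=5 -> [0, -5, 2, 5]
Stage 5 (OFFSET -2): 0+-2=-2, -5+-2=-7, 2+-2=0, 5+-2=3 -> [-2, -7, 0, 3]
Output sum: -6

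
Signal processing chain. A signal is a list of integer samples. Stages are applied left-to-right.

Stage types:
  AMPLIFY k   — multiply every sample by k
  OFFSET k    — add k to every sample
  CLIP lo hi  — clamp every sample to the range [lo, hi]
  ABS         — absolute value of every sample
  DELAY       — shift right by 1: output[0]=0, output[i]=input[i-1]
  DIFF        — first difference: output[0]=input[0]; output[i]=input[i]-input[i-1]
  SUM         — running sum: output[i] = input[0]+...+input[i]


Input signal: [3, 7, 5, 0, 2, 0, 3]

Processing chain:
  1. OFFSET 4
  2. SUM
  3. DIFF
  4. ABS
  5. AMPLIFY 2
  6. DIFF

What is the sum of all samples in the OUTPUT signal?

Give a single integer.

Answer: 14

Derivation:
Input: [3, 7, 5, 0, 2, 0, 3]
Stage 1 (OFFSET 4): 3+4=7, 7+4=11, 5+4=9, 0+4=4, 2+4=6, 0+4=4, 3+4=7 -> [7, 11, 9, 4, 6, 4, 7]
Stage 2 (SUM): sum[0..0]=7, sum[0..1]=18, sum[0..2]=27, sum[0..3]=31, sum[0..4]=37, sum[0..5]=41, sum[0..6]=48 -> [7, 18, 27, 31, 37, 41, 48]
Stage 3 (DIFF): s[0]=7, 18-7=11, 27-18=9, 31-27=4, 37-31=6, 41-37=4, 48-41=7 -> [7, 11, 9, 4, 6, 4, 7]
Stage 4 (ABS): |7|=7, |11|=11, |9|=9, |4|=4, |6|=6, |4|=4, |7|=7 -> [7, 11, 9, 4, 6, 4, 7]
Stage 5 (AMPLIFY 2): 7*2=14, 11*2=22, 9*2=18, 4*2=8, 6*2=12, 4*2=8, 7*2=14 -> [14, 22, 18, 8, 12, 8, 14]
Stage 6 (DIFF): s[0]=14, 22-14=8, 18-22=-4, 8-18=-10, 12-8=4, 8-12=-4, 14-8=6 -> [14, 8, -4, -10, 4, -4, 6]
Output sum: 14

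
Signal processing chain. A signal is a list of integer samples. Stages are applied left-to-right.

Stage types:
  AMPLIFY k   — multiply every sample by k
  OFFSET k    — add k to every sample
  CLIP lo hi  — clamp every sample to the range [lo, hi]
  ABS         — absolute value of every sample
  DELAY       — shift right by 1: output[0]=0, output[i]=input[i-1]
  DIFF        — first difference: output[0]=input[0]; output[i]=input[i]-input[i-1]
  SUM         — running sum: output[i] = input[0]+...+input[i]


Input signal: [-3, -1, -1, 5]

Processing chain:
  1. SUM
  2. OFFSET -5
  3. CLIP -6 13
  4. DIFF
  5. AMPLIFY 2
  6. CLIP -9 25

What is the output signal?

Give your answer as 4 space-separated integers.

Input: [-3, -1, -1, 5]
Stage 1 (SUM): sum[0..0]=-3, sum[0..1]=-4, sum[0..2]=-5, sum[0..3]=0 -> [-3, -4, -5, 0]
Stage 2 (OFFSET -5): -3+-5=-8, -4+-5=-9, -5+-5=-10, 0+-5=-5 -> [-8, -9, -10, -5]
Stage 3 (CLIP -6 13): clip(-8,-6,13)=-6, clip(-9,-6,13)=-6, clip(-10,-6,13)=-6, clip(-5,-6,13)=-5 -> [-6, -6, -6, -5]
Stage 4 (DIFF): s[0]=-6, -6--6=0, -6--6=0, -5--6=1 -> [-6, 0, 0, 1]
Stage 5 (AMPLIFY 2): -6*2=-12, 0*2=0, 0*2=0, 1*2=2 -> [-12, 0, 0, 2]
Stage 6 (CLIP -9 25): clip(-12,-9,25)=-9, clip(0,-9,25)=0, clip(0,-9,25)=0, clip(2,-9,25)=2 -> [-9, 0, 0, 2]

Answer: -9 0 0 2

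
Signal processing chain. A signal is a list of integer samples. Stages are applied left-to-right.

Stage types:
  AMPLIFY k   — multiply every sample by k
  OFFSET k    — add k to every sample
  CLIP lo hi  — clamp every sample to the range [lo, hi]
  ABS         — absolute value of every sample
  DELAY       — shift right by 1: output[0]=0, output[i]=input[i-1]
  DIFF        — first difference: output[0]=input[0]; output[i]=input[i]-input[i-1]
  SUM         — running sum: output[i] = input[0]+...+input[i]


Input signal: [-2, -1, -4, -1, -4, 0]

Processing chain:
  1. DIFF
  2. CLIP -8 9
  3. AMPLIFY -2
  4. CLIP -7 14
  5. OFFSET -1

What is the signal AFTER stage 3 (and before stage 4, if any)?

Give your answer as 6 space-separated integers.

Input: [-2, -1, -4, -1, -4, 0]
Stage 1 (DIFF): s[0]=-2, -1--2=1, -4--1=-3, -1--4=3, -4--1=-3, 0--4=4 -> [-2, 1, -3, 3, -3, 4]
Stage 2 (CLIP -8 9): clip(-2,-8,9)=-2, clip(1,-8,9)=1, clip(-3,-8,9)=-3, clip(3,-8,9)=3, clip(-3,-8,9)=-3, clip(4,-8,9)=4 -> [-2, 1, -3, 3, -3, 4]
Stage 3 (AMPLIFY -2): -2*-2=4, 1*-2=-2, -3*-2=6, 3*-2=-6, -3*-2=6, 4*-2=-8 -> [4, -2, 6, -6, 6, -8]

Answer: 4 -2 6 -6 6 -8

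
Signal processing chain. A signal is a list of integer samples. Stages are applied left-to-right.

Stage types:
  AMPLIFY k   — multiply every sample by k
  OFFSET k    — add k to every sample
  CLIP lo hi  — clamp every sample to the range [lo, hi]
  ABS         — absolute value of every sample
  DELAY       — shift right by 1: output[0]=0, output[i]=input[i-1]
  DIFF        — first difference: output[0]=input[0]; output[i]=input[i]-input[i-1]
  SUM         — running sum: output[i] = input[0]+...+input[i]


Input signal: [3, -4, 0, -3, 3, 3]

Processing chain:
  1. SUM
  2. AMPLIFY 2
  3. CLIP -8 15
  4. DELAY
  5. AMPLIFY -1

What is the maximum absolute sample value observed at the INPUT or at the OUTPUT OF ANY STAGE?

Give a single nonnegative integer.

Input: [3, -4, 0, -3, 3, 3] (max |s|=4)
Stage 1 (SUM): sum[0..0]=3, sum[0..1]=-1, sum[0..2]=-1, sum[0..3]=-4, sum[0..4]=-1, sum[0..5]=2 -> [3, -1, -1, -4, -1, 2] (max |s|=4)
Stage 2 (AMPLIFY 2): 3*2=6, -1*2=-2, -1*2=-2, -4*2=-8, -1*2=-2, 2*2=4 -> [6, -2, -2, -8, -2, 4] (max |s|=8)
Stage 3 (CLIP -8 15): clip(6,-8,15)=6, clip(-2,-8,15)=-2, clip(-2,-8,15)=-2, clip(-8,-8,15)=-8, clip(-2,-8,15)=-2, clip(4,-8,15)=4 -> [6, -2, -2, -8, -2, 4] (max |s|=8)
Stage 4 (DELAY): [0, 6, -2, -2, -8, -2] = [0, 6, -2, -2, -8, -2] -> [0, 6, -2, -2, -8, -2] (max |s|=8)
Stage 5 (AMPLIFY -1): 0*-1=0, 6*-1=-6, -2*-1=2, -2*-1=2, -8*-1=8, -2*-1=2 -> [0, -6, 2, 2, 8, 2] (max |s|=8)
Overall max amplitude: 8

Answer: 8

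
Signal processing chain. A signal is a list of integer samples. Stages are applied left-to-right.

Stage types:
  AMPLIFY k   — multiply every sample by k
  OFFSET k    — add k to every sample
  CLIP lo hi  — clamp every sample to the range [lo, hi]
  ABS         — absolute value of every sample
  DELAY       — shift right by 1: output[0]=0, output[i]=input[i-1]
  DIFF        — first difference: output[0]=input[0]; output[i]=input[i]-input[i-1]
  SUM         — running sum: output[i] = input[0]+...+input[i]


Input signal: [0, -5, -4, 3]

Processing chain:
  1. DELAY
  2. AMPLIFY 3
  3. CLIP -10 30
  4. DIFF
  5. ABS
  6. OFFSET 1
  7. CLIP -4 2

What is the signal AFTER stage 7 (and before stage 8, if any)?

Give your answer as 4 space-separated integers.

Input: [0, -5, -4, 3]
Stage 1 (DELAY): [0, 0, -5, -4] = [0, 0, -5, -4] -> [0, 0, -5, -4]
Stage 2 (AMPLIFY 3): 0*3=0, 0*3=0, -5*3=-15, -4*3=-12 -> [0, 0, -15, -12]
Stage 3 (CLIP -10 30): clip(0,-10,30)=0, clip(0,-10,30)=0, clip(-15,-10,30)=-10, clip(-12,-10,30)=-10 -> [0, 0, -10, -10]
Stage 4 (DIFF): s[0]=0, 0-0=0, -10-0=-10, -10--10=0 -> [0, 0, -10, 0]
Stage 5 (ABS): |0|=0, |0|=0, |-10|=10, |0|=0 -> [0, 0, 10, 0]
Stage 6 (OFFSET 1): 0+1=1, 0+1=1, 10+1=11, 0+1=1 -> [1, 1, 11, 1]
Stage 7 (CLIP -4 2): clip(1,-4,2)=1, clip(1,-4,2)=1, clip(11,-4,2)=2, clip(1,-4,2)=1 -> [1, 1, 2, 1]

Answer: 1 1 2 1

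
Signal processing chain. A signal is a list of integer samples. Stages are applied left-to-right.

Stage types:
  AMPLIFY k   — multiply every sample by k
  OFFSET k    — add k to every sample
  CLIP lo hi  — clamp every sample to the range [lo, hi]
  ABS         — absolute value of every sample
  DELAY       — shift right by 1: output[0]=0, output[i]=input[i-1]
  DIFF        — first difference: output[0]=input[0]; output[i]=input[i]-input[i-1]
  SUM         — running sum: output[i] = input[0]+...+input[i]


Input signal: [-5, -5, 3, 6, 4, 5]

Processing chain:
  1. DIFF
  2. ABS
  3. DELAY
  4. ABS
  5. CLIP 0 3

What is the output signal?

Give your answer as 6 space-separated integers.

Answer: 0 3 0 3 3 2

Derivation:
Input: [-5, -5, 3, 6, 4, 5]
Stage 1 (DIFF): s[0]=-5, -5--5=0, 3--5=8, 6-3=3, 4-6=-2, 5-4=1 -> [-5, 0, 8, 3, -2, 1]
Stage 2 (ABS): |-5|=5, |0|=0, |8|=8, |3|=3, |-2|=2, |1|=1 -> [5, 0, 8, 3, 2, 1]
Stage 3 (DELAY): [0, 5, 0, 8, 3, 2] = [0, 5, 0, 8, 3, 2] -> [0, 5, 0, 8, 3, 2]
Stage 4 (ABS): |0|=0, |5|=5, |0|=0, |8|=8, |3|=3, |2|=2 -> [0, 5, 0, 8, 3, 2]
Stage 5 (CLIP 0 3): clip(0,0,3)=0, clip(5,0,3)=3, clip(0,0,3)=0, clip(8,0,3)=3, clip(3,0,3)=3, clip(2,0,3)=2 -> [0, 3, 0, 3, 3, 2]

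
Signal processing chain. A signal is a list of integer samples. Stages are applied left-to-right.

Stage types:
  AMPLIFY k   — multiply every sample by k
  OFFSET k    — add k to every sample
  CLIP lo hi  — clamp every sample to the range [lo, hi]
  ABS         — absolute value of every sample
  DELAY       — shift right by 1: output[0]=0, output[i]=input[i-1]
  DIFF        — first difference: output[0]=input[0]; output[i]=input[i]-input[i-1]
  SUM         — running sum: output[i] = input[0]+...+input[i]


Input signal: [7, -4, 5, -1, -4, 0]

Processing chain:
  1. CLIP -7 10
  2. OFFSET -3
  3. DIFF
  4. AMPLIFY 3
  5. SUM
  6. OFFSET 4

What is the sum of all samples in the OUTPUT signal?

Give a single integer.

Input: [7, -4, 5, -1, -4, 0]
Stage 1 (CLIP -7 10): clip(7,-7,10)=7, clip(-4,-7,10)=-4, clip(5,-7,10)=5, clip(-1,-7,10)=-1, clip(-4,-7,10)=-4, clip(0,-7,10)=0 -> [7, -4, 5, -1, -4, 0]
Stage 2 (OFFSET -3): 7+-3=4, -4+-3=-7, 5+-3=2, -1+-3=-4, -4+-3=-7, 0+-3=-3 -> [4, -7, 2, -4, -7, -3]
Stage 3 (DIFF): s[0]=4, -7-4=-11, 2--7=9, -4-2=-6, -7--4=-3, -3--7=4 -> [4, -11, 9, -6, -3, 4]
Stage 4 (AMPLIFY 3): 4*3=12, -11*3=-33, 9*3=27, -6*3=-18, -3*3=-9, 4*3=12 -> [12, -33, 27, -18, -9, 12]
Stage 5 (SUM): sum[0..0]=12, sum[0..1]=-21, sum[0..2]=6, sum[0..3]=-12, sum[0..4]=-21, sum[0..5]=-9 -> [12, -21, 6, -12, -21, -9]
Stage 6 (OFFSET 4): 12+4=16, -21+4=-17, 6+4=10, -12+4=-8, -21+4=-17, -9+4=-5 -> [16, -17, 10, -8, -17, -5]
Output sum: -21

Answer: -21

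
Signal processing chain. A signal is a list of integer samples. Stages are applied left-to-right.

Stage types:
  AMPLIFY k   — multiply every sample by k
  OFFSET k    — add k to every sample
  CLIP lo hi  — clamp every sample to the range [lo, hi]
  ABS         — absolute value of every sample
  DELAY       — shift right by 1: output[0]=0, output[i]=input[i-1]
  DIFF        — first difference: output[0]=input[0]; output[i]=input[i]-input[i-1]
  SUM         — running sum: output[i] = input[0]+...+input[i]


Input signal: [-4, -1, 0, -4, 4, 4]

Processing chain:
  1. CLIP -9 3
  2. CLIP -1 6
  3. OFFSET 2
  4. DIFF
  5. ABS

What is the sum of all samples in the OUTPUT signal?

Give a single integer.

Answer: 7

Derivation:
Input: [-4, -1, 0, -4, 4, 4]
Stage 1 (CLIP -9 3): clip(-4,-9,3)=-4, clip(-1,-9,3)=-1, clip(0,-9,3)=0, clip(-4,-9,3)=-4, clip(4,-9,3)=3, clip(4,-9,3)=3 -> [-4, -1, 0, -4, 3, 3]
Stage 2 (CLIP -1 6): clip(-4,-1,6)=-1, clip(-1,-1,6)=-1, clip(0,-1,6)=0, clip(-4,-1,6)=-1, clip(3,-1,6)=3, clip(3,-1,6)=3 -> [-1, -1, 0, -1, 3, 3]
Stage 3 (OFFSET 2): -1+2=1, -1+2=1, 0+2=2, -1+2=1, 3+2=5, 3+2=5 -> [1, 1, 2, 1, 5, 5]
Stage 4 (DIFF): s[0]=1, 1-1=0, 2-1=1, 1-2=-1, 5-1=4, 5-5=0 -> [1, 0, 1, -1, 4, 0]
Stage 5 (ABS): |1|=1, |0|=0, |1|=1, |-1|=1, |4|=4, |0|=0 -> [1, 0, 1, 1, 4, 0]
Output sum: 7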